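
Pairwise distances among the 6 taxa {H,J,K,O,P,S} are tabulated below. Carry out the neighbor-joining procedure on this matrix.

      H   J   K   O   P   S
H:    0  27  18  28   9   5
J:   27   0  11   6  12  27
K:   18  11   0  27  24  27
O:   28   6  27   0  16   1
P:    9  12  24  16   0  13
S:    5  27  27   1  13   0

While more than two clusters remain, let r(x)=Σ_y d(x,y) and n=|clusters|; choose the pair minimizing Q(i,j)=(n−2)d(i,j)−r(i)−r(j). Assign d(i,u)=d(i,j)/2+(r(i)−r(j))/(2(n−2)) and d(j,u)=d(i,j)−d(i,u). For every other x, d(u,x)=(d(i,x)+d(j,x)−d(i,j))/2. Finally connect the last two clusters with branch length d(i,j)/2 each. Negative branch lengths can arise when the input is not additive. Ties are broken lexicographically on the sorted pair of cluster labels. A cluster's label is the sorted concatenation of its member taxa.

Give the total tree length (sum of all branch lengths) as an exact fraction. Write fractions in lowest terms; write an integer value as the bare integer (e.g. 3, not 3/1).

157/4

1. join O+S (d=1, Q=-147) ⇒ OS; edges |O|=9/8, |S|=-1/8
  updated: d(H,OS)=16, d(J,OS)=16, d(K,OS)=53/2, d(OS,P)=14
2. join J+K (d=11, Q=-225/2) ⇒ JK; edges |J|=13/4, |K|=31/4
  updated: d(H,JK)=17, d(JK,OS)=63/4, d(JK,P)=25/2
3. join H+P (d=9, Q=-119/2) ⇒ HP; edges |H|=49/8, |P|=23/8
  updated: d(HP,JK)=41/4, d(HP,OS)=21/2
4. join HP+JK (d=41/4, Q=-73/2) ⇒ HJKP; edges |HP|=5/2, |JK|=31/4
  updated: d(HJKP,OS)=8
5. join HJKP+OS (d=8) ⇒ HJKOPS; edges |HJKP|=4, |OS|=4
final tree: (((H:49/8,P:23/8):5/2,(J:13/4,K:31/4):31/4):4,(O:9/8,S:-1/8):4)
total length: 157/4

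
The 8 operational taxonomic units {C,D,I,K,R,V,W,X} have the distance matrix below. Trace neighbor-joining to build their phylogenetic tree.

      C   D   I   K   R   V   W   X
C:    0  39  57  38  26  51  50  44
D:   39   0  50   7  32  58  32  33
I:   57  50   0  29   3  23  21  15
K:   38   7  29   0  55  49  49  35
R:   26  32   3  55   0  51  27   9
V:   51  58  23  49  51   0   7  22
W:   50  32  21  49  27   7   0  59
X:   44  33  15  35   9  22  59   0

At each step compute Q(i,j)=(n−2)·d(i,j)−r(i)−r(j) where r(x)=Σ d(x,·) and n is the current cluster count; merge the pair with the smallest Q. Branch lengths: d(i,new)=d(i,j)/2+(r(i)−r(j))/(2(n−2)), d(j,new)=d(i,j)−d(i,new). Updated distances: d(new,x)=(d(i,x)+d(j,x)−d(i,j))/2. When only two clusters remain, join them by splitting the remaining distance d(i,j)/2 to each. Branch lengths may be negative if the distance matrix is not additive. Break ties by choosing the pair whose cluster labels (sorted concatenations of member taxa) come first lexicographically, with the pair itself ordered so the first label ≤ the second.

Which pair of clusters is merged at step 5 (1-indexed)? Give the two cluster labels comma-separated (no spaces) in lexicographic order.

CDKVW,X

step 1: merge (D,K) at d=7, Q=-471; branch lengths D→31/12, K→53/12; new cluster DK
  updated: d(C,DK)=35, d(DK,I)=36, d(DK,R)=40, d(DK,V)=50, d(DK,W)=37, d(DK,X)=61/2
step 2: merge (V,W) at d=7, Q=-370; branch lengths V→19/5, W→16/5; new cluster VW
  updated: d(C,VW)=47, d(DK,VW)=40, d(I,VW)=37/2, d(R,VW)=71/2, d(VW,X)=37
step 3: merge (C,DK) at d=35, Q=-501/2; branch lengths C→335/16, DK→225/16; new cluster CDK
  updated: d(CDK,I)=29, d(CDK,R)=31/2, d(CDK,VW)=26, d(CDK,X)=79/4
step 4: merge (CDK,VW) at d=26, Q=-517/4; branch lengths CDK→205/24, VW→419/24; new cluster CDKVW
  updated: d(CDKVW,I)=43/4, d(CDKVW,R)=25/2, d(CDKVW,X)=123/8
step 5: merge (CDKVW,X) at d=123/8, Q=-189/4; branch lengths CDKVW→15/2, X→63/8; new cluster CDKVWX
  updated: d(CDKVWX,I)=83/16, d(CDKVWX,R)=49/16
step 6: merge (CDKVWX,I) at d=83/16, Q=-45/4; branch lengths CDKVWX→21/8, I→41/16; new cluster CDIKVWX
  updated: d(CDIKVWX,R)=7/16
step 7: merge (CDIKVWX,R) at d=7/16; branch lengths CDIKVWX→7/32, R→7/32; new cluster CDIKRVWX
final tree: (((((C:335/16,(D:31/12,K:53/12):225/16):205/24,(V:19/5,W:16/5):419/24):15/2,X:63/8):21/8,I:41/16):7/32,R:7/32)
total length: 96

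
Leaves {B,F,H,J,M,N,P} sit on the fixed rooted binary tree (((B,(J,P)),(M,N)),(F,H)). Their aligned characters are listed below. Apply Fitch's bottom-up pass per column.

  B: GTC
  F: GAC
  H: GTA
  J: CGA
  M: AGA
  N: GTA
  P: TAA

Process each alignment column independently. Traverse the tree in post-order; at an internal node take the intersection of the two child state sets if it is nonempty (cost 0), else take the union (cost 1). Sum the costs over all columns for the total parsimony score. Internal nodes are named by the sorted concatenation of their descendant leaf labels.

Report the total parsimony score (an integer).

JP@0: {C} ∪ {T} = {C,T} (union, +1)
BJP@0: {G} ∪ {C,T} = {C,G,T} (union, +1)
MN@0: {A} ∪ {G} = {A,G} (union, +1)
BJMNP@0: {C,G,T} ∩ {A,G} = {G} (intersection, +0)
FH@0: {G} ∩ {G} = {G} (intersection, +0)
BFHJMNP@0: {G} ∩ {G} = {G} (intersection, +0)
JP@1: {G} ∪ {A} = {A,G} (union, +1)
BJP@1: {T} ∪ {A,G} = {A,G,T} (union, +1)
MN@1: {G} ∪ {T} = {G,T} (union, +1)
BJMNP@1: {A,G,T} ∩ {G,T} = {G,T} (intersection, +0)
FH@1: {A} ∪ {T} = {A,T} (union, +1)
BFHJMNP@1: {G,T} ∩ {A,T} = {T} (intersection, +0)
JP@2: {A} ∩ {A} = {A} (intersection, +0)
BJP@2: {C} ∪ {A} = {A,C} (union, +1)
MN@2: {A} ∩ {A} = {A} (intersection, +0)
BJMNP@2: {A,C} ∩ {A} = {A} (intersection, +0)
FH@2: {C} ∪ {A} = {A,C} (union, +1)
BFHJMNP@2: {A} ∩ {A,C} = {A} (intersection, +0)
per-site changes: [3, 4, 2]; total = 9

9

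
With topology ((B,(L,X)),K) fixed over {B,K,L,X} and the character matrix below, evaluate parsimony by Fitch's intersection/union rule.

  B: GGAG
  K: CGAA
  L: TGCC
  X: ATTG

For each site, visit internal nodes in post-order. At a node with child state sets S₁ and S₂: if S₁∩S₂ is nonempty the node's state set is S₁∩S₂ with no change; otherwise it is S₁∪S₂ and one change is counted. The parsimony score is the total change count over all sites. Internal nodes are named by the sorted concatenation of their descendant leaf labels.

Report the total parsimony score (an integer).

8

site 0, node LX: L={T} ∪ X={A} → {A,T} (+1)
site 0, node BLX: B={G} ∪ LX={A,T} → {A,G,T} (+1)
site 0, node BKLX: BLX={A,G,T} ∪ K={C} → {A,C,G,T} (+1)
site 1, node LX: L={G} ∪ X={T} → {G,T} (+1)
site 1, node BLX: B={G} ∩ LX={G,T} → {G} (+0)
site 1, node BKLX: BLX={G} ∩ K={G} → {G} (+0)
site 2, node LX: L={C} ∪ X={T} → {C,T} (+1)
site 2, node BLX: B={A} ∪ LX={C,T} → {A,C,T} (+1)
site 2, node BKLX: BLX={A,C,T} ∩ K={A} → {A} (+0)
site 3, node LX: L={C} ∪ X={G} → {C,G} (+1)
site 3, node BLX: B={G} ∩ LX={C,G} → {G} (+0)
site 3, node BKLX: BLX={G} ∪ K={A} → {A,G} (+1)
per-site changes: [3, 1, 2, 2]; total = 8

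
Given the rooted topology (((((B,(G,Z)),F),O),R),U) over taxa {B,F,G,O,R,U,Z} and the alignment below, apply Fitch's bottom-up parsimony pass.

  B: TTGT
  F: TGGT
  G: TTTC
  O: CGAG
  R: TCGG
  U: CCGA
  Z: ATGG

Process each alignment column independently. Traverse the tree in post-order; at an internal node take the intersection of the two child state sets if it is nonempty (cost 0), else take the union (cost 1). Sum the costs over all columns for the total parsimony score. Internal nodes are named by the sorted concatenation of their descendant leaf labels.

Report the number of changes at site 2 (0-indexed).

[col 0] GZ: children G:{T}, Z:{A} ∪→ {A,T}; cost 1
[col 0] BGZ: children B:{T}, GZ:{A,T} ∩→ {T}; cost 0
[col 0] BFGZ: children BGZ:{T}, F:{T} ∩→ {T}; cost 0
[col 0] BFGOZ: children BFGZ:{T}, O:{C} ∪→ {C,T}; cost 1
[col 0] BFGORZ: children BFGOZ:{C,T}, R:{T} ∩→ {T}; cost 0
[col 0] BFGORUZ: children BFGORZ:{T}, U:{C} ∪→ {C,T}; cost 1
[col 1] GZ: children G:{T}, Z:{T} ∩→ {T}; cost 0
[col 1] BGZ: children B:{T}, GZ:{T} ∩→ {T}; cost 0
[col 1] BFGZ: children BGZ:{T}, F:{G} ∪→ {G,T}; cost 1
[col 1] BFGOZ: children BFGZ:{G,T}, O:{G} ∩→ {G}; cost 0
[col 1] BFGORZ: children BFGOZ:{G}, R:{C} ∪→ {C,G}; cost 1
[col 1] BFGORUZ: children BFGORZ:{C,G}, U:{C} ∩→ {C}; cost 0
[col 2] GZ: children G:{T}, Z:{G} ∪→ {G,T}; cost 1
[col 2] BGZ: children B:{G}, GZ:{G,T} ∩→ {G}; cost 0
[col 2] BFGZ: children BGZ:{G}, F:{G} ∩→ {G}; cost 0
[col 2] BFGOZ: children BFGZ:{G}, O:{A} ∪→ {A,G}; cost 1
[col 2] BFGORZ: children BFGOZ:{A,G}, R:{G} ∩→ {G}; cost 0
[col 2] BFGORUZ: children BFGORZ:{G}, U:{G} ∩→ {G}; cost 0
[col 3] GZ: children G:{C}, Z:{G} ∪→ {C,G}; cost 1
[col 3] BGZ: children B:{T}, GZ:{C,G} ∪→ {C,G,T}; cost 1
[col 3] BFGZ: children BGZ:{C,G,T}, F:{T} ∩→ {T}; cost 0
[col 3] BFGOZ: children BFGZ:{T}, O:{G} ∪→ {G,T}; cost 1
[col 3] BFGORZ: children BFGOZ:{G,T}, R:{G} ∩→ {G}; cost 0
[col 3] BFGORUZ: children BFGORZ:{G}, U:{A} ∪→ {A,G}; cost 1
per-site changes: [3, 2, 2, 4]; total = 11

2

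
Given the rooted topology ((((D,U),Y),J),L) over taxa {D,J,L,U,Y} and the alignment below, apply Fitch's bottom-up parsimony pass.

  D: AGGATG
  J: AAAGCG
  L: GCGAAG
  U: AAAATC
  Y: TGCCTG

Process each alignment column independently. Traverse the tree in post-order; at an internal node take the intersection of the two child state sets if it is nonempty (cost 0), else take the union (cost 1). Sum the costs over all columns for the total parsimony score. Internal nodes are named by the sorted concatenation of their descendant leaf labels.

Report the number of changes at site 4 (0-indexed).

[col 0] DU: children D:{A}, U:{A} ∩→ {A}; cost 0
[col 0] DUY: children DU:{A}, Y:{T} ∪→ {A,T}; cost 1
[col 0] DJUY: children DUY:{A,T}, J:{A} ∩→ {A}; cost 0
[col 0] DJLUY: children DJUY:{A}, L:{G} ∪→ {A,G}; cost 1
[col 1] DU: children D:{G}, U:{A} ∪→ {A,G}; cost 1
[col 1] DUY: children DU:{A,G}, Y:{G} ∩→ {G}; cost 0
[col 1] DJUY: children DUY:{G}, J:{A} ∪→ {A,G}; cost 1
[col 1] DJLUY: children DJUY:{A,G}, L:{C} ∪→ {A,C,G}; cost 1
[col 2] DU: children D:{G}, U:{A} ∪→ {A,G}; cost 1
[col 2] DUY: children DU:{A,G}, Y:{C} ∪→ {A,C,G}; cost 1
[col 2] DJUY: children DUY:{A,C,G}, J:{A} ∩→ {A}; cost 0
[col 2] DJLUY: children DJUY:{A}, L:{G} ∪→ {A,G}; cost 1
[col 3] DU: children D:{A}, U:{A} ∩→ {A}; cost 0
[col 3] DUY: children DU:{A}, Y:{C} ∪→ {A,C}; cost 1
[col 3] DJUY: children DUY:{A,C}, J:{G} ∪→ {A,C,G}; cost 1
[col 3] DJLUY: children DJUY:{A,C,G}, L:{A} ∩→ {A}; cost 0
[col 4] DU: children D:{T}, U:{T} ∩→ {T}; cost 0
[col 4] DUY: children DU:{T}, Y:{T} ∩→ {T}; cost 0
[col 4] DJUY: children DUY:{T}, J:{C} ∪→ {C,T}; cost 1
[col 4] DJLUY: children DJUY:{C,T}, L:{A} ∪→ {A,C,T}; cost 1
[col 5] DU: children D:{G}, U:{C} ∪→ {C,G}; cost 1
[col 5] DUY: children DU:{C,G}, Y:{G} ∩→ {G}; cost 0
[col 5] DJUY: children DUY:{G}, J:{G} ∩→ {G}; cost 0
[col 5] DJLUY: children DJUY:{G}, L:{G} ∩→ {G}; cost 0
per-site changes: [2, 3, 3, 2, 2, 1]; total = 13

2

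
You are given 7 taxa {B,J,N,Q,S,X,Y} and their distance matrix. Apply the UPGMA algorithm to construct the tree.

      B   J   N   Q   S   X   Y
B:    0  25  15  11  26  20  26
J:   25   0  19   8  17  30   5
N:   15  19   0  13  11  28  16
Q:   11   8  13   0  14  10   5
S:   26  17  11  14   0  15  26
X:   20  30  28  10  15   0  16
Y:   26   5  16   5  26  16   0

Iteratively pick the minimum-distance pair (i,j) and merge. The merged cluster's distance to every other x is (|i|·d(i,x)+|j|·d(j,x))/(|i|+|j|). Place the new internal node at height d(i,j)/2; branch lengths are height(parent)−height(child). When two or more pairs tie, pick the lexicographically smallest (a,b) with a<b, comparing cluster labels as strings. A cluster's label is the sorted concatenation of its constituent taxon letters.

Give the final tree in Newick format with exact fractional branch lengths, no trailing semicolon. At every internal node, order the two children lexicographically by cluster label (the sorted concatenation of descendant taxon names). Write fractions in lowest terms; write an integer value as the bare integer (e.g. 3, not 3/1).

1. join J+Y (d=5) ⇒ JY; edges |J|=5/2, |Y|=5/2
  updated: d(B,JY)=51/2, d(JY,N)=35/2, d(JY,Q)=13/2, d(JY,S)=43/2, d(JY,X)=23
2. join JY+Q (d=13/2) ⇒ JQY; edges |JY|=3/4, |Q|=13/4
  updated: d(B,JQY)=62/3, d(JQY,N)=16, d(JQY,S)=19, d(JQY,X)=56/3
3. join N+S (d=11) ⇒ NS; edges |N|=11/2, |S|=11/2
  updated: d(B,NS)=41/2, d(JQY,NS)=35/2, d(NS,X)=43/2
4. join JQY+NS (d=35/2) ⇒ JNQSY; edges |JQY|=11/2, |NS|=13/4
  updated: d(B,JNQSY)=103/5, d(JNQSY,X)=99/5
5. join JNQSY+X (d=99/5) ⇒ JNQSXY; edges |JNQSY|=23/20, |X|=99/10
  updated: d(B,JNQSXY)=41/2
6. join B+JNQSXY (d=41/2) ⇒ BJNQSXY; edges |B|=41/4, |JNQSXY|=7/20
final tree: (B:41/4,((((J:5/2,Y:5/2):3/4,Q:13/4):11/2,(N:11/2,S:11/2):13/4):23/20,X:99/10):7/20)
total length: 252/5

(B:41/4,((((J:5/2,Y:5/2):3/4,Q:13/4):11/2,(N:11/2,S:11/2):13/4):23/20,X:99/10):7/20)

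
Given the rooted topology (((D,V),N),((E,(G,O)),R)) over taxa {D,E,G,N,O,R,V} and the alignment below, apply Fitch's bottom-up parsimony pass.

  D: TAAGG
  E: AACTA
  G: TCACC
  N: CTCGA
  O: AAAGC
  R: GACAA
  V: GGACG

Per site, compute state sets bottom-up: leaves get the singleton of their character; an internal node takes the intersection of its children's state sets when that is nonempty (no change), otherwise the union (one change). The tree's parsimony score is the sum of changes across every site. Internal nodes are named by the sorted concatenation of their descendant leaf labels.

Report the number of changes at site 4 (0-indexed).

DV@0: {T} ∪ {G} = {G,T} (union, +1)
DNV@0: {G,T} ∪ {C} = {C,G,T} (union, +1)
GO@0: {T} ∪ {A} = {A,T} (union, +1)
EGO@0: {A} ∩ {A,T} = {A} (intersection, +0)
EGOR@0: {A} ∪ {G} = {A,G} (union, +1)
DEGNORV@0: {C,G,T} ∩ {A,G} = {G} (intersection, +0)
DV@1: {A} ∪ {G} = {A,G} (union, +1)
DNV@1: {A,G} ∪ {T} = {A,G,T} (union, +1)
GO@1: {C} ∪ {A} = {A,C} (union, +1)
EGO@1: {A} ∩ {A,C} = {A} (intersection, +0)
EGOR@1: {A} ∩ {A} = {A} (intersection, +0)
DEGNORV@1: {A,G,T} ∩ {A} = {A} (intersection, +0)
DV@2: {A} ∩ {A} = {A} (intersection, +0)
DNV@2: {A} ∪ {C} = {A,C} (union, +1)
GO@2: {A} ∩ {A} = {A} (intersection, +0)
EGO@2: {C} ∪ {A} = {A,C} (union, +1)
EGOR@2: {A,C} ∩ {C} = {C} (intersection, +0)
DEGNORV@2: {A,C} ∩ {C} = {C} (intersection, +0)
DV@3: {G} ∪ {C} = {C,G} (union, +1)
DNV@3: {C,G} ∩ {G} = {G} (intersection, +0)
GO@3: {C} ∪ {G} = {C,G} (union, +1)
EGO@3: {T} ∪ {C,G} = {C,G,T} (union, +1)
EGOR@3: {C,G,T} ∪ {A} = {A,C,G,T} (union, +1)
DEGNORV@3: {G} ∩ {A,C,G,T} = {G} (intersection, +0)
DV@4: {G} ∩ {G} = {G} (intersection, +0)
DNV@4: {G} ∪ {A} = {A,G} (union, +1)
GO@4: {C} ∩ {C} = {C} (intersection, +0)
EGO@4: {A} ∪ {C} = {A,C} (union, +1)
EGOR@4: {A,C} ∩ {A} = {A} (intersection, +0)
DEGNORV@4: {A,G} ∩ {A} = {A} (intersection, +0)
per-site changes: [4, 3, 2, 4, 2]; total = 15

2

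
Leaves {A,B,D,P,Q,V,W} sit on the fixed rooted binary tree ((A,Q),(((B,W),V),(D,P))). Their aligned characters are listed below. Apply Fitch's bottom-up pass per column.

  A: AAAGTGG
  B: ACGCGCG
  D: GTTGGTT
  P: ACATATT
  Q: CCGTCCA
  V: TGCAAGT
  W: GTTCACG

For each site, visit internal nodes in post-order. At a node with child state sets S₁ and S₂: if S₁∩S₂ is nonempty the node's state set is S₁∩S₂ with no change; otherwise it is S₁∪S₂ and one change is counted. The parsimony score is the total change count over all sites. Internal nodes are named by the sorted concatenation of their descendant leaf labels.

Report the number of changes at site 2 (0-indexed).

5

site 0, node AQ: A={A} ∪ Q={C} → {A,C} (+1)
site 0, node BW: B={A} ∪ W={G} → {A,G} (+1)
site 0, node BVW: BW={A,G} ∪ V={T} → {A,G,T} (+1)
site 0, node DP: D={G} ∪ P={A} → {A,G} (+1)
site 0, node BDPVW: BVW={A,G,T} ∩ DP={A,G} → {A,G} (+0)
site 0, node ABDPQVW: AQ={A,C} ∩ BDPVW={A,G} → {A} (+0)
site 1, node AQ: A={A} ∪ Q={C} → {A,C} (+1)
site 1, node BW: B={C} ∪ W={T} → {C,T} (+1)
site 1, node BVW: BW={C,T} ∪ V={G} → {C,G,T} (+1)
site 1, node DP: D={T} ∪ P={C} → {C,T} (+1)
site 1, node BDPVW: BVW={C,G,T} ∩ DP={C,T} → {C,T} (+0)
site 1, node ABDPQVW: AQ={A,C} ∩ BDPVW={C,T} → {C} (+0)
site 2, node AQ: A={A} ∪ Q={G} → {A,G} (+1)
site 2, node BW: B={G} ∪ W={T} → {G,T} (+1)
site 2, node BVW: BW={G,T} ∪ V={C} → {C,G,T} (+1)
site 2, node DP: D={T} ∪ P={A} → {A,T} (+1)
site 2, node BDPVW: BVW={C,G,T} ∩ DP={A,T} → {T} (+0)
site 2, node ABDPQVW: AQ={A,G} ∪ BDPVW={T} → {A,G,T} (+1)
site 3, node AQ: A={G} ∪ Q={T} → {G,T} (+1)
site 3, node BW: B={C} ∩ W={C} → {C} (+0)
site 3, node BVW: BW={C} ∪ V={A} → {A,C} (+1)
site 3, node DP: D={G} ∪ P={T} → {G,T} (+1)
site 3, node BDPVW: BVW={A,C} ∪ DP={G,T} → {A,C,G,T} (+1)
site 3, node ABDPQVW: AQ={G,T} ∩ BDPVW={A,C,G,T} → {G,T} (+0)
site 4, node AQ: A={T} ∪ Q={C} → {C,T} (+1)
site 4, node BW: B={G} ∪ W={A} → {A,G} (+1)
site 4, node BVW: BW={A,G} ∩ V={A} → {A} (+0)
site 4, node DP: D={G} ∪ P={A} → {A,G} (+1)
site 4, node BDPVW: BVW={A} ∩ DP={A,G} → {A} (+0)
site 4, node ABDPQVW: AQ={C,T} ∪ BDPVW={A} → {A,C,T} (+1)
site 5, node AQ: A={G} ∪ Q={C} → {C,G} (+1)
site 5, node BW: B={C} ∩ W={C} → {C} (+0)
site 5, node BVW: BW={C} ∪ V={G} → {C,G} (+1)
site 5, node DP: D={T} ∩ P={T} → {T} (+0)
site 5, node BDPVW: BVW={C,G} ∪ DP={T} → {C,G,T} (+1)
site 5, node ABDPQVW: AQ={C,G} ∩ BDPVW={C,G,T} → {C,G} (+0)
site 6, node AQ: A={G} ∪ Q={A} → {A,G} (+1)
site 6, node BW: B={G} ∩ W={G} → {G} (+0)
site 6, node BVW: BW={G} ∪ V={T} → {G,T} (+1)
site 6, node DP: D={T} ∩ P={T} → {T} (+0)
site 6, node BDPVW: BVW={G,T} ∩ DP={T} → {T} (+0)
site 6, node ABDPQVW: AQ={A,G} ∪ BDPVW={T} → {A,G,T} (+1)
per-site changes: [4, 4, 5, 4, 4, 3, 3]; total = 27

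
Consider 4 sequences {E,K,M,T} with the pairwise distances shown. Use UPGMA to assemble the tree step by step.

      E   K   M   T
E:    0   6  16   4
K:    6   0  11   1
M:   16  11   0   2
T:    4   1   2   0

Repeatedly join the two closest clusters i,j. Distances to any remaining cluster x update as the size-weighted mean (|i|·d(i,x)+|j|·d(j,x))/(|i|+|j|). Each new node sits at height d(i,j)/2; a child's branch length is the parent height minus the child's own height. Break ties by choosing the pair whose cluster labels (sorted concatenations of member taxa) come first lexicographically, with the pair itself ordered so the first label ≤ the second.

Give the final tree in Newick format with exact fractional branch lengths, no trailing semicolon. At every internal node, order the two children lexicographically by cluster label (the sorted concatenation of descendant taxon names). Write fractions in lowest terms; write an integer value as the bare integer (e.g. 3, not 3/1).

((E:5/2,(K:1/2,T:1/2):2):7/3,M:29/6)

1. join K+T (d=1) ⇒ KT; edges |K|=1/2, |T|=1/2
  updated: d(E,KT)=5, d(KT,M)=13/2
2. join E+KT (d=5) ⇒ EKT; edges |E|=5/2, |KT|=2
  updated: d(EKT,M)=29/3
3. join EKT+M (d=29/3) ⇒ EKMT; edges |EKT|=7/3, |M|=29/6
final tree: ((E:5/2,(K:1/2,T:1/2):2):7/3,M:29/6)
total length: 38/3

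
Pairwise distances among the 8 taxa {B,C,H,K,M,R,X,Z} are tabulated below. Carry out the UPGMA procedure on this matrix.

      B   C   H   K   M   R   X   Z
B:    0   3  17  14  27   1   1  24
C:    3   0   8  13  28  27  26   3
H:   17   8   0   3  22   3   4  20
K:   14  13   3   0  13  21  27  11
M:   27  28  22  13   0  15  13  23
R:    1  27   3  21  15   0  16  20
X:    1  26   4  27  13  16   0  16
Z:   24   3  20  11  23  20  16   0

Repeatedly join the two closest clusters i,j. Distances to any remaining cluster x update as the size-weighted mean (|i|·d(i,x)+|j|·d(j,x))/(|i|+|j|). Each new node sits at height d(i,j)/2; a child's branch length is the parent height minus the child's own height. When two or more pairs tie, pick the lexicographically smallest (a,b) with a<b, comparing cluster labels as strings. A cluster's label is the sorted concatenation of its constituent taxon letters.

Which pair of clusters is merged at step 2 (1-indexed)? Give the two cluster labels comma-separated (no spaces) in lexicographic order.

C,Z

step 1: merge (B,R) at d=1; branch lengths B→1/2, R→1/2; new cluster BR
  updated: d(BR,C)=15, d(BR,H)=10, d(BR,K)=35/2, d(BR,M)=21, d(BR,X)=17/2, d(BR,Z)=22
step 2: merge (C,Z) at d=3; branch lengths C→3/2, Z→3/2; new cluster CZ
  updated: d(BR,CZ)=37/2, d(CZ,H)=14, d(CZ,K)=12, d(CZ,M)=51/2, d(CZ,X)=21
step 3: merge (H,K) at d=3; branch lengths H→3/2, K→3/2; new cluster HK
  updated: d(BR,HK)=55/4, d(CZ,HK)=13, d(HK,M)=35/2, d(HK,X)=31/2
step 4: merge (BR,X) at d=17/2; branch lengths BR→15/4, X→17/4; new cluster BRX
  updated: d(BRX,CZ)=58/3, d(BRX,HK)=43/3, d(BRX,M)=55/3
step 5: merge (CZ,HK) at d=13; branch lengths CZ→5, HK→5; new cluster CHKZ
  updated: d(BRX,CHKZ)=101/6, d(CHKZ,M)=43/2
step 6: merge (BRX,CHKZ) at d=101/6; branch lengths BRX→25/6, CHKZ→23/12; new cluster BCHKRXZ
  updated: d(BCHKRXZ,M)=141/7
step 7: merge (BCHKRXZ,M) at d=141/7; branch lengths BCHKRXZ→139/84, M→141/14; new cluster BCHKMRXZ
final tree: ((((B:1/2,R:1/2):15/4,X:17/4):25/6,((C:3/2,Z:3/2):5,(H:3/2,K:3/2):5):23/12):139/84,M:141/14)
total length: 899/21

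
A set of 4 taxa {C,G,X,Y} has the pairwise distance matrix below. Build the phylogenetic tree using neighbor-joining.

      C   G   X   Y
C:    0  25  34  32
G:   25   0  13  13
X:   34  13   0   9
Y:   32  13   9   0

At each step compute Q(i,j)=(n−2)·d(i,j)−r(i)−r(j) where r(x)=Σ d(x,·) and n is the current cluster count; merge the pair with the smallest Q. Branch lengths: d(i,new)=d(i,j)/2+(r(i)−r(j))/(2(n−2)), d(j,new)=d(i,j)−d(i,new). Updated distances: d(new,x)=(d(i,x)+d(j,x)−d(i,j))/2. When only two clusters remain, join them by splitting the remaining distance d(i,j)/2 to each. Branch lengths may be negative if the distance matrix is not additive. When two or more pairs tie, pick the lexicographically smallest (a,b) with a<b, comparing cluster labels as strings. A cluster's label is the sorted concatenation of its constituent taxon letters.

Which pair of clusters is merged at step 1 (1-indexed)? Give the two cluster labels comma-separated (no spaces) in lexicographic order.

C,G

1. join C+G (d=25, Q=-92) ⇒ CG; edges |C|=45/2, |G|=5/2
  updated: d(CG,X)=11, d(CG,Y)=10
2. join CG+X (d=11, Q=-30) ⇒ CGX; edges |CG|=6, |X|=5
  updated: d(CGX,Y)=4
3. join CGX+Y (d=4) ⇒ CGXY; edges |CGX|=2, |Y|=2
final tree: (((C:45/2,G:5/2):6,X:5):2,Y:2)
total length: 40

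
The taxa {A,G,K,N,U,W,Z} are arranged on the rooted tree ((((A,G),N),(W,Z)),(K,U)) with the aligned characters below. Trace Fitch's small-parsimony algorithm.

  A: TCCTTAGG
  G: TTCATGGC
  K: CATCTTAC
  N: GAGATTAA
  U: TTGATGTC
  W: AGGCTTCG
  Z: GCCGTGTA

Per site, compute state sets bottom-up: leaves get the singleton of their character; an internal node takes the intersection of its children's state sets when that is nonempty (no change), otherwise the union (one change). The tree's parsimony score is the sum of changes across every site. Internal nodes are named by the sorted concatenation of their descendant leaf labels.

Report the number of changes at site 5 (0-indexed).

site 0, node AG: A={T} ∩ G={T} → {T} (+0)
site 0, node AGN: AG={T} ∪ N={G} → {G,T} (+1)
site 0, node WZ: W={A} ∪ Z={G} → {A,G} (+1)
site 0, node AGNWZ: AGN={G,T} ∩ WZ={A,G} → {G} (+0)
site 0, node KU: K={C} ∪ U={T} → {C,T} (+1)
site 0, node AGKNUWZ: AGNWZ={G} ∪ KU={C,T} → {C,G,T} (+1)
site 1, node AG: A={C} ∪ G={T} → {C,T} (+1)
site 1, node AGN: AG={C,T} ∪ N={A} → {A,C,T} (+1)
site 1, node WZ: W={G} ∪ Z={C} → {C,G} (+1)
site 1, node AGNWZ: AGN={A,C,T} ∩ WZ={C,G} → {C} (+0)
site 1, node KU: K={A} ∪ U={T} → {A,T} (+1)
site 1, node AGKNUWZ: AGNWZ={C} ∪ KU={A,T} → {A,C,T} (+1)
site 2, node AG: A={C} ∩ G={C} → {C} (+0)
site 2, node AGN: AG={C} ∪ N={G} → {C,G} (+1)
site 2, node WZ: W={G} ∪ Z={C} → {C,G} (+1)
site 2, node AGNWZ: AGN={C,G} ∩ WZ={C,G} → {C,G} (+0)
site 2, node KU: K={T} ∪ U={G} → {G,T} (+1)
site 2, node AGKNUWZ: AGNWZ={C,G} ∩ KU={G,T} → {G} (+0)
site 3, node AG: A={T} ∪ G={A} → {A,T} (+1)
site 3, node AGN: AG={A,T} ∩ N={A} → {A} (+0)
site 3, node WZ: W={C} ∪ Z={G} → {C,G} (+1)
site 3, node AGNWZ: AGN={A} ∪ WZ={C,G} → {A,C,G} (+1)
site 3, node KU: K={C} ∪ U={A} → {A,C} (+1)
site 3, node AGKNUWZ: AGNWZ={A,C,G} ∩ KU={A,C} → {A,C} (+0)
site 4, node AG: A={T} ∩ G={T} → {T} (+0)
site 4, node AGN: AG={T} ∩ N={T} → {T} (+0)
site 4, node WZ: W={T} ∩ Z={T} → {T} (+0)
site 4, node AGNWZ: AGN={T} ∩ WZ={T} → {T} (+0)
site 4, node KU: K={T} ∩ U={T} → {T} (+0)
site 4, node AGKNUWZ: AGNWZ={T} ∩ KU={T} → {T} (+0)
site 5, node AG: A={A} ∪ G={G} → {A,G} (+1)
site 5, node AGN: AG={A,G} ∪ N={T} → {A,G,T} (+1)
site 5, node WZ: W={T} ∪ Z={G} → {G,T} (+1)
site 5, node AGNWZ: AGN={A,G,T} ∩ WZ={G,T} → {G,T} (+0)
site 5, node KU: K={T} ∪ U={G} → {G,T} (+1)
site 5, node AGKNUWZ: AGNWZ={G,T} ∩ KU={G,T} → {G,T} (+0)
site 6, node AG: A={G} ∩ G={G} → {G} (+0)
site 6, node AGN: AG={G} ∪ N={A} → {A,G} (+1)
site 6, node WZ: W={C} ∪ Z={T} → {C,T} (+1)
site 6, node AGNWZ: AGN={A,G} ∪ WZ={C,T} → {A,C,G,T} (+1)
site 6, node KU: K={A} ∪ U={T} → {A,T} (+1)
site 6, node AGKNUWZ: AGNWZ={A,C,G,T} ∩ KU={A,T} → {A,T} (+0)
site 7, node AG: A={G} ∪ G={C} → {C,G} (+1)
site 7, node AGN: AG={C,G} ∪ N={A} → {A,C,G} (+1)
site 7, node WZ: W={G} ∪ Z={A} → {A,G} (+1)
site 7, node AGNWZ: AGN={A,C,G} ∩ WZ={A,G} → {A,G} (+0)
site 7, node KU: K={C} ∩ U={C} → {C} (+0)
site 7, node AGKNUWZ: AGNWZ={A,G} ∪ KU={C} → {A,C,G} (+1)
per-site changes: [4, 5, 3, 4, 0, 4, 4, 4]; total = 28

4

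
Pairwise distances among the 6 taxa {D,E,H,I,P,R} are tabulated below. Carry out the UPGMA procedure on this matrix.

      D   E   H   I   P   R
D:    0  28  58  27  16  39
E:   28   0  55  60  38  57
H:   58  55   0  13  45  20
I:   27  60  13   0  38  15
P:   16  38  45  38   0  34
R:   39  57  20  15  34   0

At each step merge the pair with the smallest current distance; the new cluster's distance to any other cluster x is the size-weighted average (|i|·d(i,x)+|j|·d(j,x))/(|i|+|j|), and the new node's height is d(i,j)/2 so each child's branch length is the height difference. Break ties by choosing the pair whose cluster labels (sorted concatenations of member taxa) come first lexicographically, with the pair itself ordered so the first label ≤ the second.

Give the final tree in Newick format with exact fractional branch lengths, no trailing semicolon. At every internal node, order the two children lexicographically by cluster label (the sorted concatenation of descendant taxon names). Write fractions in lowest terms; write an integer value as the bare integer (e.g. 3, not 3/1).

step 1: merge (H,I) at d=13; branch lengths H→13/2, I→13/2; new cluster HI
  updated: d(D,HI)=85/2, d(E,HI)=115/2, d(HI,P)=83/2, d(HI,R)=35/2
step 2: merge (D,P) at d=16; branch lengths D→8, P→8; new cluster DP
  updated: d(DP,E)=33, d(DP,HI)=42, d(DP,R)=73/2
step 3: merge (HI,R) at d=35/2; branch lengths HI→9/4, R→35/4; new cluster HIR
  updated: d(DP,HIR)=241/6, d(E,HIR)=172/3
step 4: merge (DP,E) at d=33; branch lengths DP→17/2, E→33/2; new cluster DEP
  updated: d(DEP,HIR)=413/9
step 5: merge (DEP,HIR) at d=413/9; branch lengths DEP→58/9, HIR→511/36; new cluster DEHIPR
final tree: (((D:8,P:8):17/2,E:33/2):58/9,((H:13/2,I:13/2):9/4,R:35/4):511/36)
total length: 3083/36

(((D:8,P:8):17/2,E:33/2):58/9,((H:13/2,I:13/2):9/4,R:35/4):511/36)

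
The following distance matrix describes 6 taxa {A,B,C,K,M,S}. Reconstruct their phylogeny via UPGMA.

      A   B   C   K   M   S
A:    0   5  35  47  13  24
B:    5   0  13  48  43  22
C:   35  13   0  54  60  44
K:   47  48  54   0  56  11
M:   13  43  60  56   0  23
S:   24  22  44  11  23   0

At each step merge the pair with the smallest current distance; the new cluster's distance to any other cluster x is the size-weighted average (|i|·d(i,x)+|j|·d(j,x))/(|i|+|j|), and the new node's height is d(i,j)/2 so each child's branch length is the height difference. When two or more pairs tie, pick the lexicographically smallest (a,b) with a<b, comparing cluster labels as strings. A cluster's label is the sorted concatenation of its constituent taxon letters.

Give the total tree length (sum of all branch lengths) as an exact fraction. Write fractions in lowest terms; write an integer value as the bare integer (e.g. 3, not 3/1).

step 1: merge (A,B) at d=5; branch lengths A→5/2, B→5/2; new cluster AB
  updated: d(AB,C)=24, d(AB,K)=95/2, d(AB,M)=28, d(AB,S)=23
step 2: merge (K,S) at d=11; branch lengths K→11/2, S→11/2; new cluster KS
  updated: d(AB,KS)=141/4, d(C,KS)=49, d(KS,M)=79/2
step 3: merge (AB,C) at d=24; branch lengths AB→19/2, C→12; new cluster ABC
  updated: d(ABC,KS)=239/6, d(ABC,M)=116/3
step 4: merge (ABC,M) at d=116/3; branch lengths ABC→22/3, M→58/3; new cluster ABCM
  updated: d(ABCM,KS)=159/4
step 5: merge (ABCM,KS) at d=159/4; branch lengths ABCM→13/24, KS→115/8; new cluster ABCKMS
final tree: ((((A:5/2,B:5/2):19/2,C:12):22/3,M:58/3):13/24,(K:11/2,S:11/2):115/8)
total length: 949/12

949/12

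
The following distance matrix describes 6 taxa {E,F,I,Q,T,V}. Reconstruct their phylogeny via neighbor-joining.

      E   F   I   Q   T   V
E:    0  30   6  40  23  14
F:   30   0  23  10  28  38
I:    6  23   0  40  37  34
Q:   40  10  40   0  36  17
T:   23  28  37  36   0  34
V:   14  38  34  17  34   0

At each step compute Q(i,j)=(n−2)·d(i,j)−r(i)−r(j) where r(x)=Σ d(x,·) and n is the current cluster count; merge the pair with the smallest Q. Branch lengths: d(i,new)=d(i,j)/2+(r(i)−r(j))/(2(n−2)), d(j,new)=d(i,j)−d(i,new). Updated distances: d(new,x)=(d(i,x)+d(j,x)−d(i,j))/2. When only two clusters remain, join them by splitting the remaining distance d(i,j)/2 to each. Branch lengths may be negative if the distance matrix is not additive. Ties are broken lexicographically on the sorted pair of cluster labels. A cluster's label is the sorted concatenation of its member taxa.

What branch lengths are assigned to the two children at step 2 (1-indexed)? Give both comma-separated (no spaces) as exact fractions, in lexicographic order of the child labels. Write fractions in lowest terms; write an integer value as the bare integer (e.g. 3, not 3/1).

step 1: merge (F,Q) at d=10, Q=-232; branch lengths F→13/4, Q→27/4; new cluster FQ
  updated: d(E,FQ)=30, d(FQ,I)=53/2, d(FQ,T)=27, d(FQ,V)=45/2
step 2: merge (E,I) at d=6, Q=-317/2; branch lengths E→-25/12, I→97/12; new cluster EI
  updated: d(EI,FQ)=101/4, d(EI,T)=27, d(EI,V)=21
step 3: merge (EI,V) at d=21, Q=-435/4; branch lengths EI→151/16, V→185/16; new cluster EIV
  updated: d(EIV,FQ)=107/8, d(EIV,T)=20
step 4: merge (EIV,FQ) at d=107/8, Q=-483/8; branch lengths EIV→51/16, FQ→163/16; new cluster EFIQV
  updated: d(EFIQV,T)=269/16
step 5: merge (EFIQV,T) at d=269/16; branch lengths EFIQV→269/32, T→269/32; new cluster EFIQTV
final tree: ((((E:-25/12,I:97/12):151/16,V:185/16):51/16,(F:13/4,Q:27/4):163/16):269/32,T:269/32)
total length: 1075/16

-25/12,97/12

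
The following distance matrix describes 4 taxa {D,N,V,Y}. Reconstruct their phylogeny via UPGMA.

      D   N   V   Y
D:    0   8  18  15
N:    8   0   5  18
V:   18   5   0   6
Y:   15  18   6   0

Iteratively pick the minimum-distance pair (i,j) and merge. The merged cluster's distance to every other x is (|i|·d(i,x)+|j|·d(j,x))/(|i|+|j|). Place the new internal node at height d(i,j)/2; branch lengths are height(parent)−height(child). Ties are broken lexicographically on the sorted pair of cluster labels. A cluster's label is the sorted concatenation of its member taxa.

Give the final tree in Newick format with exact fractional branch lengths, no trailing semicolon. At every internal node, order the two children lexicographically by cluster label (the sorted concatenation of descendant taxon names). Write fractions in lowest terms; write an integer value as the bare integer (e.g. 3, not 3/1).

iteration 1: select N,V (d=5); attach at lengths (5/2, 5/2); label the merged cluster NV
  updated: d(D,NV)=13, d(NV,Y)=12
iteration 2: select NV,Y (d=12); attach at lengths (7/2, 6); label the merged cluster NVY
  updated: d(D,NVY)=41/3
iteration 3: select D,NVY (d=41/3); attach at lengths (41/6, 5/6); label the merged cluster DNVY
final tree: (D:41/6,((N:5/2,V:5/2):7/2,Y:6):5/6)
total length: 133/6

(D:41/6,((N:5/2,V:5/2):7/2,Y:6):5/6)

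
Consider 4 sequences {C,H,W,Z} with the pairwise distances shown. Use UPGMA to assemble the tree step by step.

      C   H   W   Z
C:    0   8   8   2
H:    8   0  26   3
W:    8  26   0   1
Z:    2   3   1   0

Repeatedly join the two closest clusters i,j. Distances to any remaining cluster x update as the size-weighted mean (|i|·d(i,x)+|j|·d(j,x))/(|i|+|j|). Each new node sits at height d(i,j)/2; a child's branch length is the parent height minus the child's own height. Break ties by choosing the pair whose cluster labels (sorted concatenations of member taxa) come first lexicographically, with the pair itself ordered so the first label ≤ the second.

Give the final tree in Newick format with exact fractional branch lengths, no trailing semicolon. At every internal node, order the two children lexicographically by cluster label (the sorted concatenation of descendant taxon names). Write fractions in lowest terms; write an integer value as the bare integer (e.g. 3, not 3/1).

1. join W+Z (d=1) ⇒ WZ; edges |W|=1/2, |Z|=1/2
  updated: d(C,WZ)=5, d(H,WZ)=29/2
2. join C+WZ (d=5) ⇒ CWZ; edges |C|=5/2, |WZ|=2
  updated: d(CWZ,H)=37/3
3. join CWZ+H (d=37/3) ⇒ CHWZ; edges |CWZ|=11/3, |H|=37/6
final tree: ((C:5/2,(W:1/2,Z:1/2):2):11/3,H:37/6)
total length: 46/3

((C:5/2,(W:1/2,Z:1/2):2):11/3,H:37/6)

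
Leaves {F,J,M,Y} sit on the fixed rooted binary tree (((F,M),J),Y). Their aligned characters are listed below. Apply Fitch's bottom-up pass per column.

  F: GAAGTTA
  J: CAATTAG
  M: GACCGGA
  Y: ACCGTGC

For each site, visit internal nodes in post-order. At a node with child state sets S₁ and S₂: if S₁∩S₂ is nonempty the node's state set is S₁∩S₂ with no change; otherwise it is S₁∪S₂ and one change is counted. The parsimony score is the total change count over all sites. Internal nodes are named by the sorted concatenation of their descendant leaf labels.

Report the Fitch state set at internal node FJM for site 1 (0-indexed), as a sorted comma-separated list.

A

[col 0] FM: children F:{G}, M:{G} ∩→ {G}; cost 0
[col 0] FJM: children FM:{G}, J:{C} ∪→ {C,G}; cost 1
[col 0] FJMY: children FJM:{C,G}, Y:{A} ∪→ {A,C,G}; cost 1
[col 1] FM: children F:{A}, M:{A} ∩→ {A}; cost 0
[col 1] FJM: children FM:{A}, J:{A} ∩→ {A}; cost 0
[col 1] FJMY: children FJM:{A}, Y:{C} ∪→ {A,C}; cost 1
[col 2] FM: children F:{A}, M:{C} ∪→ {A,C}; cost 1
[col 2] FJM: children FM:{A,C}, J:{A} ∩→ {A}; cost 0
[col 2] FJMY: children FJM:{A}, Y:{C} ∪→ {A,C}; cost 1
[col 3] FM: children F:{G}, M:{C} ∪→ {C,G}; cost 1
[col 3] FJM: children FM:{C,G}, J:{T} ∪→ {C,G,T}; cost 1
[col 3] FJMY: children FJM:{C,G,T}, Y:{G} ∩→ {G}; cost 0
[col 4] FM: children F:{T}, M:{G} ∪→ {G,T}; cost 1
[col 4] FJM: children FM:{G,T}, J:{T} ∩→ {T}; cost 0
[col 4] FJMY: children FJM:{T}, Y:{T} ∩→ {T}; cost 0
[col 5] FM: children F:{T}, M:{G} ∪→ {G,T}; cost 1
[col 5] FJM: children FM:{G,T}, J:{A} ∪→ {A,G,T}; cost 1
[col 5] FJMY: children FJM:{A,G,T}, Y:{G} ∩→ {G}; cost 0
[col 6] FM: children F:{A}, M:{A} ∩→ {A}; cost 0
[col 6] FJM: children FM:{A}, J:{G} ∪→ {A,G}; cost 1
[col 6] FJMY: children FJM:{A,G}, Y:{C} ∪→ {A,C,G}; cost 1
per-site changes: [2, 1, 2, 2, 1, 2, 2]; total = 12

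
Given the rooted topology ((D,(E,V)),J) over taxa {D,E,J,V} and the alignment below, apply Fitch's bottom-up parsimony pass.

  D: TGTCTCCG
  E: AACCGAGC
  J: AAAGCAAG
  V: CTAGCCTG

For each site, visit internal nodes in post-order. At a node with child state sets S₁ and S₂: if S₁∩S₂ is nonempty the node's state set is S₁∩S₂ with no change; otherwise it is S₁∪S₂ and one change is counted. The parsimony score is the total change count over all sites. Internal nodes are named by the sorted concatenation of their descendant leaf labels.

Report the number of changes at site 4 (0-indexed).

[col 0] EV: children E:{A}, V:{C} ∪→ {A,C}; cost 1
[col 0] DEV: children D:{T}, EV:{A,C} ∪→ {A,C,T}; cost 1
[col 0] DEJV: children DEV:{A,C,T}, J:{A} ∩→ {A}; cost 0
[col 1] EV: children E:{A}, V:{T} ∪→ {A,T}; cost 1
[col 1] DEV: children D:{G}, EV:{A,T} ∪→ {A,G,T}; cost 1
[col 1] DEJV: children DEV:{A,G,T}, J:{A} ∩→ {A}; cost 0
[col 2] EV: children E:{C}, V:{A} ∪→ {A,C}; cost 1
[col 2] DEV: children D:{T}, EV:{A,C} ∪→ {A,C,T}; cost 1
[col 2] DEJV: children DEV:{A,C,T}, J:{A} ∩→ {A}; cost 0
[col 3] EV: children E:{C}, V:{G} ∪→ {C,G}; cost 1
[col 3] DEV: children D:{C}, EV:{C,G} ∩→ {C}; cost 0
[col 3] DEJV: children DEV:{C}, J:{G} ∪→ {C,G}; cost 1
[col 4] EV: children E:{G}, V:{C} ∪→ {C,G}; cost 1
[col 4] DEV: children D:{T}, EV:{C,G} ∪→ {C,G,T}; cost 1
[col 4] DEJV: children DEV:{C,G,T}, J:{C} ∩→ {C}; cost 0
[col 5] EV: children E:{A}, V:{C} ∪→ {A,C}; cost 1
[col 5] DEV: children D:{C}, EV:{A,C} ∩→ {C}; cost 0
[col 5] DEJV: children DEV:{C}, J:{A} ∪→ {A,C}; cost 1
[col 6] EV: children E:{G}, V:{T} ∪→ {G,T}; cost 1
[col 6] DEV: children D:{C}, EV:{G,T} ∪→ {C,G,T}; cost 1
[col 6] DEJV: children DEV:{C,G,T}, J:{A} ∪→ {A,C,G,T}; cost 1
[col 7] EV: children E:{C}, V:{G} ∪→ {C,G}; cost 1
[col 7] DEV: children D:{G}, EV:{C,G} ∩→ {G}; cost 0
[col 7] DEJV: children DEV:{G}, J:{G} ∩→ {G}; cost 0
per-site changes: [2, 2, 2, 2, 2, 2, 3, 1]; total = 16

2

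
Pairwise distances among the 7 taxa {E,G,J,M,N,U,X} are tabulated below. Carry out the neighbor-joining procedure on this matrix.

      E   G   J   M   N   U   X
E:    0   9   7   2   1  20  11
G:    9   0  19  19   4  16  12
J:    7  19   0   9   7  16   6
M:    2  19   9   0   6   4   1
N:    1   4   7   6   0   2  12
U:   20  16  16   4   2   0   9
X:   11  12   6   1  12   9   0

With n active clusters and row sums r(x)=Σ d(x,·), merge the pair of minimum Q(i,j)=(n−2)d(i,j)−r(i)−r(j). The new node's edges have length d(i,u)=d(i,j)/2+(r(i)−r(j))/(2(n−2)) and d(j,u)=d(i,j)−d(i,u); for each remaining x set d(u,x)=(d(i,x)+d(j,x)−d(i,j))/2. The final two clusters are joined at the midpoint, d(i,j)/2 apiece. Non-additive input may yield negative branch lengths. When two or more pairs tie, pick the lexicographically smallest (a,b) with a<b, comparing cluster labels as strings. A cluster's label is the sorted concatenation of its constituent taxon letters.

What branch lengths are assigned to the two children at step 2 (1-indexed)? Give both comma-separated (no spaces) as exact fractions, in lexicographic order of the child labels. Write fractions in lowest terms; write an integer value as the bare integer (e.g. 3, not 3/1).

1. join G+N (d=4, Q=-91) ⇒ GN; edges |G|=67/10, |N|=-27/10
  updated: d(E,GN)=3, d(GN,J)=11, d(GN,M)=21/2, d(GN,U)=7, d(GN,X)=10
2. join E+GN (d=3, Q=-145/2) ⇒ EGN; edges |E|=27/16, |GN|=21/16
  updated: d(EGN,J)=15/2, d(EGN,M)=19/4, d(EGN,U)=12, d(EGN,X)=9
3. join EGN+J (d=15/2, Q=-197/4) ⇒ EGJN; edges |EGN|=23/8, |J|=37/8
  updated: d(EGJN,M)=25/8, d(EGJN,U)=41/4, d(EGJN,X)=15/4
4. join EGJN+X (d=15/4, Q=-187/8) ⇒ EGJNX; edges |EGJN|=87/32, |X|=33/32
  updated: d(EGJNX,M)=3/16, d(EGJNX,U)=31/4
5. join EGJNX+M (d=3/16, Q=-191/16) ⇒ EGJMNX; edges |EGJNX|=63/32, |M|=-57/32
  updated: d(EGJMNX,U)=185/32
6. join EGJMNX+U (d=185/32) ⇒ EGJMNUX; edges |EGJMNX|=185/64, |U|=185/64
final tree: (((((E:27/16,(G:67/10,N:-27/10):21/16):23/8,J:37/8):87/32,X:33/32):63/32,M:-57/32):185/64,U:185/64)
total length: 775/32

27/16,21/16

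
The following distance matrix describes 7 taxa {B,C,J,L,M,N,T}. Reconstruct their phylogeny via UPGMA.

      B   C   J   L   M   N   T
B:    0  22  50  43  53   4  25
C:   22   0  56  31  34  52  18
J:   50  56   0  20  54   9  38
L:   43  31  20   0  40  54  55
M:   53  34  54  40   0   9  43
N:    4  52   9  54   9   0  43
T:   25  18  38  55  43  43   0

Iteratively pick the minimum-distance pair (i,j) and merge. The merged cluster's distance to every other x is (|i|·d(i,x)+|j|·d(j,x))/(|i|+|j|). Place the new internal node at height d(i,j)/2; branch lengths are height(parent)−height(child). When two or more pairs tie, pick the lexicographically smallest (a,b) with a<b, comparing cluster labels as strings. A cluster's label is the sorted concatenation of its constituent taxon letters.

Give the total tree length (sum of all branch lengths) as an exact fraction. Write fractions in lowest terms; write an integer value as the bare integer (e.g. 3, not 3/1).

iteration 1: select B,N (d=4); attach at lengths (2, 2); label the merged cluster BN
  updated: d(BN,C)=37, d(BN,J)=59/2, d(BN,L)=97/2, d(BN,M)=31, d(BN,T)=34
iteration 2: select C,T (d=18); attach at lengths (9, 9); label the merged cluster CT
  updated: d(BN,CT)=71/2, d(CT,J)=47, d(CT,L)=43, d(CT,M)=77/2
iteration 3: select J,L (d=20); attach at lengths (10, 10); label the merged cluster JL
  updated: d(BN,JL)=39, d(CT,JL)=45, d(JL,M)=47
iteration 4: select BN,M (d=31); attach at lengths (27/2, 31/2); label the merged cluster BMN
  updated: d(BMN,CT)=73/2, d(BMN,JL)=125/3
iteration 5: select BMN,CT (d=73/2); attach at lengths (11/4, 37/4); label the merged cluster BCMNT
  updated: d(BCMNT,JL)=43
iteration 6: select BCMNT,JL (d=43); attach at lengths (13/4, 23/2); label the merged cluster BCJLMNT
final tree: ((((B:2,N:2):27/2,M:31/2):11/4,(C:9,T:9):37/4):13/4,(J:10,L:10):23/2)
total length: 391/4

391/4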